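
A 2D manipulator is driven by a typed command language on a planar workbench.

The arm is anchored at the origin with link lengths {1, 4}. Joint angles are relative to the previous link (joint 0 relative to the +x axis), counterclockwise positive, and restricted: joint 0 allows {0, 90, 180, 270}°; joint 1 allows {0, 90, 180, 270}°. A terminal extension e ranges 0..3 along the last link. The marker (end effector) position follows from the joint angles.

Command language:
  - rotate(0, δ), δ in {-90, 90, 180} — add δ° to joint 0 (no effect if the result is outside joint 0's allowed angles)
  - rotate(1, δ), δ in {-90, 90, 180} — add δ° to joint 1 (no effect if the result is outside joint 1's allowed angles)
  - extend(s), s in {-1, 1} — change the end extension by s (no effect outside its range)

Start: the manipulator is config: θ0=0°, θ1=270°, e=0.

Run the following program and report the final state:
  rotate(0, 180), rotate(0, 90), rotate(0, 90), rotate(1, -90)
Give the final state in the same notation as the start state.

config: θ0=0°, θ1=180°, e=0

t0: config: θ0=0°, θ1=270°, e=0
[1] after rotate(0, 180): config: θ0=180°, θ1=270°, e=0
[2] after rotate(0, 90): config: θ0=270°, θ1=270°, e=0
[3] after rotate(0, 90): config: θ0=0°, θ1=270°, e=0
[4] after rotate(1, -90): config: θ0=0°, θ1=180°, e=0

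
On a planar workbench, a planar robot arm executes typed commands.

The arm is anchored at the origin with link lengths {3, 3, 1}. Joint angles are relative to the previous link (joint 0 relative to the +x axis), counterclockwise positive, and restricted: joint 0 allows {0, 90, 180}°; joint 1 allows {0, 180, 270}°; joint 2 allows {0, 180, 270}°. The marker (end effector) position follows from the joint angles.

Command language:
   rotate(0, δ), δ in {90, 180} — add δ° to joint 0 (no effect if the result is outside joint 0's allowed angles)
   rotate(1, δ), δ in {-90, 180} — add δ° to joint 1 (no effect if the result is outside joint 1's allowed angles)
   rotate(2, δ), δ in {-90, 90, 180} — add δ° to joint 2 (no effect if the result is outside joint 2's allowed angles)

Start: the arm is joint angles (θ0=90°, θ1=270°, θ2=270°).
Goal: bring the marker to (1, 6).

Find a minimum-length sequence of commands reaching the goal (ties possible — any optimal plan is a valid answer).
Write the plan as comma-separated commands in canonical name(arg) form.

t0: joint angles (θ0=90°, θ1=270°, θ2=270°)
t=1 rotate(1, -90) ⇒ joint angles (θ0=90°, θ1=180°, θ2=270°)
t=2 rotate(1, 180) ⇒ joint angles (θ0=90°, θ1=0°, θ2=270°)
no 1-step plan works, so 2 is optimal.

rotate(1, -90), rotate(1, 180)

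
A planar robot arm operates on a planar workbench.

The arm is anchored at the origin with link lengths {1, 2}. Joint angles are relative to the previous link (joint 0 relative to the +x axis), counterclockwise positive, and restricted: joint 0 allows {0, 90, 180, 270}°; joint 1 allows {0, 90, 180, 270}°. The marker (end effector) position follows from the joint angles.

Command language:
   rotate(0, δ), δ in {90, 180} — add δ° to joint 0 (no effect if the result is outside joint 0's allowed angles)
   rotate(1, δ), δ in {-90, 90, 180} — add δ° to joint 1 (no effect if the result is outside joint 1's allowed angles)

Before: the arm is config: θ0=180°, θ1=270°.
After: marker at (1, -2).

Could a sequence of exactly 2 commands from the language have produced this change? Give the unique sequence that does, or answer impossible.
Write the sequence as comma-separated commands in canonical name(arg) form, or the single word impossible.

rotate(0, 90), rotate(0, 90)

begin: config: θ0=180°, θ1=270°
1. rotate(0, 90) → config: θ0=270°, θ1=270°
2. rotate(0, 90) → config: θ0=0°, θ1=270°
all 25 alternatives checked — unique.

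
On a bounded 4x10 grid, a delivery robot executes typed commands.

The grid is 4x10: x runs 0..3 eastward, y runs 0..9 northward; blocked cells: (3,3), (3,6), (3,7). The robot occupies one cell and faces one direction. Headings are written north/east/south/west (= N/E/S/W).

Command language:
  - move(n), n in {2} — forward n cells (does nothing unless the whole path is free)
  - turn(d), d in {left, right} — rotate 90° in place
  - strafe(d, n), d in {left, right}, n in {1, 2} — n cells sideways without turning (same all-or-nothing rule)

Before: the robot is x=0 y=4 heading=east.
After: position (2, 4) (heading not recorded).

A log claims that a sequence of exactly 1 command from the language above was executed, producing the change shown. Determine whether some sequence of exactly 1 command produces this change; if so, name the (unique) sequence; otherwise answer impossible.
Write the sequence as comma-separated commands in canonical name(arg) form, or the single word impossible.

move(2)

t0: x=0 y=4 heading=east
1. move(2) → x=2 y=4 heading=east
no rival 1-sequence matches.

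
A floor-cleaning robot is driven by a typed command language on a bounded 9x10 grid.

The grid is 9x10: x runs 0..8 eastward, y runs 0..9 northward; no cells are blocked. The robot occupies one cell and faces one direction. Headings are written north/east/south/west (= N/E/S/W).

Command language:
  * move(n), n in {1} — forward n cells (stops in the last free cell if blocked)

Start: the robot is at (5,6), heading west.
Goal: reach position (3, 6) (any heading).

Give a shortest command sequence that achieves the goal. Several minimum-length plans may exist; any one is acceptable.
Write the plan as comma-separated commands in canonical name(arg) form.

move(1), move(1)

from: at (5,6), heading west
[1] after move(1): at (4,6), heading west
[2] after move(1): at (3,6), heading west
no 1-step plan works, so 2 is optimal.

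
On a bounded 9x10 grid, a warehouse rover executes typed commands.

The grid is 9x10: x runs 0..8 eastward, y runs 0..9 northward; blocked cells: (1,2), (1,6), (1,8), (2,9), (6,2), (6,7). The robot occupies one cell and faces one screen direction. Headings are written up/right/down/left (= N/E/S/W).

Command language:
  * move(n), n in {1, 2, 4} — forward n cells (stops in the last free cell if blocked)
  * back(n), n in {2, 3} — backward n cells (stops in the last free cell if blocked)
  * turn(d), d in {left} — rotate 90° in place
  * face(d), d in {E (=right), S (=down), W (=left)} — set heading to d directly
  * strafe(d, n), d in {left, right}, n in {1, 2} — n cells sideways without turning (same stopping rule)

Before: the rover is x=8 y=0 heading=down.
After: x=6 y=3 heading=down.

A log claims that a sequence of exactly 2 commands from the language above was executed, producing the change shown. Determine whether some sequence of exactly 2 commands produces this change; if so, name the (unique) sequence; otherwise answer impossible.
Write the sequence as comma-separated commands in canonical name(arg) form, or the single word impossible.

back(3), strafe(right, 2)

key: heading stays S — no command in the sequence turns
t0: x=8 y=0 heading=down
step 1 (back(3)): x=8 y=3 heading=down
step 2 (strafe(right, 2)): x=6 y=3 heading=down
no other 2-command option fits: unique.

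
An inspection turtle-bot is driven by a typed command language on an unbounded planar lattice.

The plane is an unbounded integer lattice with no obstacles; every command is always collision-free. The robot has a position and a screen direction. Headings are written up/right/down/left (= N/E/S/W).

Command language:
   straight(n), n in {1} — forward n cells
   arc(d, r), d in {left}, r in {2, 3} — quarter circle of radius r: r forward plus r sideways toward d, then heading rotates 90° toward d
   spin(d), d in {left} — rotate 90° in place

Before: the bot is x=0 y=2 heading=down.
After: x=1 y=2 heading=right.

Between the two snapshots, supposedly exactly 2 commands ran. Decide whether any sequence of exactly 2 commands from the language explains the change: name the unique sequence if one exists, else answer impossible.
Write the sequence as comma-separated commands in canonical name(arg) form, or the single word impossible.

spin(left), straight(1)

key: order matters: swapping spin(left) and straight(1) lands elsewhere
initial: x=0 y=2 heading=down
[1] after spin(left): x=0 y=2 heading=right
[2] after straight(1): x=1 y=2 heading=right
uniquely the one of 16 2-step routes that fits.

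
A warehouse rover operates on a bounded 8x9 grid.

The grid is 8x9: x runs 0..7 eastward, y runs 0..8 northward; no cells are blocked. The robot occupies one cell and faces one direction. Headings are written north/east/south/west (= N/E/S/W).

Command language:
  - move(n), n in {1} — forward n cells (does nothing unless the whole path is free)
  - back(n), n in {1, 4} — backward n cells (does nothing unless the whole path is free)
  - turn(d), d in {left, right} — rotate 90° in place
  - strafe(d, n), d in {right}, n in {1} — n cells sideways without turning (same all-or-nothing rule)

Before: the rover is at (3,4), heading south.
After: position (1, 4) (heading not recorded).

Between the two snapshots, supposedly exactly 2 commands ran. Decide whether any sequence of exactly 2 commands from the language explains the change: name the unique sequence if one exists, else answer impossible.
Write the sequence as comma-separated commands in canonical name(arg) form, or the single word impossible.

from: at (3,4), heading south
[1] after strafe(right, 1): at (2,4), heading south
[2] after strafe(right, 1): at (1,4), heading south
all 36 alternatives checked — unique.

strafe(right, 1), strafe(right, 1)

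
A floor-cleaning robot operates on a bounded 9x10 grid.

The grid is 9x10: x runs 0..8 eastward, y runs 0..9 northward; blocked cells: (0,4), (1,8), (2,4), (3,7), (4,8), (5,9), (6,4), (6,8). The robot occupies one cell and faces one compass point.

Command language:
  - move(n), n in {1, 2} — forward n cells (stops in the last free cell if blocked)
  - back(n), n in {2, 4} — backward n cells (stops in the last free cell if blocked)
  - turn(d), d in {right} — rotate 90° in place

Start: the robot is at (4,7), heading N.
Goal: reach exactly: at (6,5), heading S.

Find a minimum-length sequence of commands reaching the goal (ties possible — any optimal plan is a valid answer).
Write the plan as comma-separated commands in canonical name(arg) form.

turn(right), move(2), turn(right), move(2)

from: at (4,7), heading N
t=1 turn(right) ⇒ at (4,7), heading E
t=2 move(2) ⇒ at (6,7), heading E
t=3 turn(right) ⇒ at (6,7), heading S
t=4 move(2) ⇒ at (6,5), heading S
shorter routes all fall short; 4 is best.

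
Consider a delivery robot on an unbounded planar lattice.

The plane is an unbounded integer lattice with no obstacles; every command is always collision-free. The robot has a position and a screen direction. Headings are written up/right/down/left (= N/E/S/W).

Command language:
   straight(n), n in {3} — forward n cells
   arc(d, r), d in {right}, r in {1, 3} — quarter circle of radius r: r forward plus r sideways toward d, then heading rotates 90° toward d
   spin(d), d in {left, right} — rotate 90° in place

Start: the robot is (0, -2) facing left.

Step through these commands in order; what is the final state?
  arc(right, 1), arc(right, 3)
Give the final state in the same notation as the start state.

(2, 2) facing right

initial: (0, -2) facing left
1. arc(right, 1) → (-1, -1) facing up
2. arc(right, 3) → (2, 2) facing right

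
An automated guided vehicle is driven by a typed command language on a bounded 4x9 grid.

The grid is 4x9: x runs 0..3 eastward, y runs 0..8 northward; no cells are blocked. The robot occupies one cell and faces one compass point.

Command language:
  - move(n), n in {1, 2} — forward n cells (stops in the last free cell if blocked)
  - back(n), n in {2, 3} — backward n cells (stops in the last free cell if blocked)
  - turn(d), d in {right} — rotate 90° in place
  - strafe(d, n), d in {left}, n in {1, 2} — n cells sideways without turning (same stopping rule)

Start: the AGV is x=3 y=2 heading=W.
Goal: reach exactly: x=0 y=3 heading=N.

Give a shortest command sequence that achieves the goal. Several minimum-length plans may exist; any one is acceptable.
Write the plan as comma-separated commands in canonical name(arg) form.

begin: x=3 y=2 heading=W
1. turn(right) → x=3 y=2 heading=N
2. move(1) → x=3 y=3 heading=N
3. strafe(left, 1) → x=2 y=3 heading=N
4. strafe(left, 2) → x=0 y=3 heading=N
nothing shorter than 4 reaches the goal.

turn(right), move(1), strafe(left, 1), strafe(left, 2)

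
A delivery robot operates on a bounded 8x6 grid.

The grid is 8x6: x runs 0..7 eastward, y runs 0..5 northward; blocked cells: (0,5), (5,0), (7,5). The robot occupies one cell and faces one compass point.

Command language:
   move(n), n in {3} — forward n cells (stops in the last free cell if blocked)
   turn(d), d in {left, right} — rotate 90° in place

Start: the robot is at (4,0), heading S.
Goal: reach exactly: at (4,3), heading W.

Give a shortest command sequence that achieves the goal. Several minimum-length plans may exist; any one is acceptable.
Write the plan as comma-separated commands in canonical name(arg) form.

initial: at (4,0), heading S
step 1 (turn(right)): at (4,0), heading W
step 2 (turn(right)): at (4,0), heading N
step 3 (move(3)): at (4,3), heading N
step 4 (turn(left)): at (4,3), heading W
minimal: 4 command(s), checked below 4.

turn(right), turn(right), move(3), turn(left)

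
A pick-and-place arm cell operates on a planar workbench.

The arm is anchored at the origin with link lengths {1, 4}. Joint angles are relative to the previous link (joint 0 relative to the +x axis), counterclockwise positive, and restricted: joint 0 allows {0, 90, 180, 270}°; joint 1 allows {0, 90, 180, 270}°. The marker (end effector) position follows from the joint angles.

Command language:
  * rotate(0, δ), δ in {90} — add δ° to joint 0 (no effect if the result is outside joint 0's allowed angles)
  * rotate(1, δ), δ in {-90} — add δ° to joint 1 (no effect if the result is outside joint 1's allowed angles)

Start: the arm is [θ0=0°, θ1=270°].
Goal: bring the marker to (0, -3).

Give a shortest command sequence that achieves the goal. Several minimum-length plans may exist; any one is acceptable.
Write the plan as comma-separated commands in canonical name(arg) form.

rotate(1, -90), rotate(0, 90)

from: [θ0=0°, θ1=270°]
t=1 rotate(1, -90) ⇒ [θ0=0°, θ1=180°]
t=2 rotate(0, 90) ⇒ [θ0=90°, θ1=180°]
no 1-step plan works, so 2 is optimal.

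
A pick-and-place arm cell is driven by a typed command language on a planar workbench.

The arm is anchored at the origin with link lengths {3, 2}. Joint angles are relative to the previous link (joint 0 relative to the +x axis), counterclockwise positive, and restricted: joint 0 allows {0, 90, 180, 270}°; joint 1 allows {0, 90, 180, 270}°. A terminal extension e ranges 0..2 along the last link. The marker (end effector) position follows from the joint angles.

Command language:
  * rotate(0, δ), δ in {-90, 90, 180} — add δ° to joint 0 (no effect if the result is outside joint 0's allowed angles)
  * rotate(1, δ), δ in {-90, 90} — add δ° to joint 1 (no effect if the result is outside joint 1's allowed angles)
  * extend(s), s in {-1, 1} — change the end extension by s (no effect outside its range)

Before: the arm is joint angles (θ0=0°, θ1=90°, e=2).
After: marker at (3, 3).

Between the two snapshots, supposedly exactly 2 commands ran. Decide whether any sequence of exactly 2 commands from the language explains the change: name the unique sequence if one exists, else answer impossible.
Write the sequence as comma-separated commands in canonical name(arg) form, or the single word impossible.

key: order matters: swapping extend(1) and extend(-1) lands elsewhere
initial: joint angles (θ0=0°, θ1=90°, e=2)
1. extend(1) → joint angles (θ0=0°, θ1=90°, e=2)
2. extend(-1) → joint angles (θ0=0°, θ1=90°, e=1)
all 49 alternatives checked — unique.

extend(1), extend(-1)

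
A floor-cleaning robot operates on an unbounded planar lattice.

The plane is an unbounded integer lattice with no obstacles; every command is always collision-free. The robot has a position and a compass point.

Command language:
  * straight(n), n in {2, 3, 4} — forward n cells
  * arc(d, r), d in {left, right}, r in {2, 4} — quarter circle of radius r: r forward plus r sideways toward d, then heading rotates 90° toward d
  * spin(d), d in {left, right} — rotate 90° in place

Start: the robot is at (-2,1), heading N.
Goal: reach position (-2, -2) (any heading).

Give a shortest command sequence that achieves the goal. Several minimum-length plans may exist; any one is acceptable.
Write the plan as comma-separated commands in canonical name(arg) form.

begin: at (-2,1), heading N
t=1 spin(right) ⇒ at (-2,1), heading E
t=2 spin(right) ⇒ at (-2,1), heading S
t=3 straight(3) ⇒ at (-2,-2), heading S
shorter routes all fall short; 3 is best.

spin(right), spin(right), straight(3)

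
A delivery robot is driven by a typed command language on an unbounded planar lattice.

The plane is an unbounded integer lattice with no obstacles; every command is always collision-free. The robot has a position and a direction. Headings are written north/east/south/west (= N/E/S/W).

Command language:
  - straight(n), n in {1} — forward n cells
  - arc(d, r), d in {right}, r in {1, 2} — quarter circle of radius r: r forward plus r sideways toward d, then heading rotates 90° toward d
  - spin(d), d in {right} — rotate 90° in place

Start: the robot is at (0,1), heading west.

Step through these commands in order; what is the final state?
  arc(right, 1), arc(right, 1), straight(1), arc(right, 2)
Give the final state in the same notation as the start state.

at (3,1), heading south

t0: at (0,1), heading west
1. arc(right, 1) → at (-1,2), heading north
2. arc(right, 1) → at (0,3), heading east
3. straight(1) → at (1,3), heading east
4. arc(right, 2) → at (3,1), heading south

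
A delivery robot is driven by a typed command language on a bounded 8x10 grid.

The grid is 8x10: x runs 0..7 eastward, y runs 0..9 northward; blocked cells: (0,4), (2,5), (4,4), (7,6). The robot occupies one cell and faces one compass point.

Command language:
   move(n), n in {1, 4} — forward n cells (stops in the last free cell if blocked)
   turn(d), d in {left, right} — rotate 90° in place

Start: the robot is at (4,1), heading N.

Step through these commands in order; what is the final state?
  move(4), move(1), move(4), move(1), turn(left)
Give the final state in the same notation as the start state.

initial: at (4,1), heading N
1. move(4) → at (4,3), heading N
2. move(1) → at (4,3), heading N
3. move(4) → at (4,3), heading N
4. move(1) → at (4,3), heading N
5. turn(left) → at (4,3), heading W

at (4,3), heading W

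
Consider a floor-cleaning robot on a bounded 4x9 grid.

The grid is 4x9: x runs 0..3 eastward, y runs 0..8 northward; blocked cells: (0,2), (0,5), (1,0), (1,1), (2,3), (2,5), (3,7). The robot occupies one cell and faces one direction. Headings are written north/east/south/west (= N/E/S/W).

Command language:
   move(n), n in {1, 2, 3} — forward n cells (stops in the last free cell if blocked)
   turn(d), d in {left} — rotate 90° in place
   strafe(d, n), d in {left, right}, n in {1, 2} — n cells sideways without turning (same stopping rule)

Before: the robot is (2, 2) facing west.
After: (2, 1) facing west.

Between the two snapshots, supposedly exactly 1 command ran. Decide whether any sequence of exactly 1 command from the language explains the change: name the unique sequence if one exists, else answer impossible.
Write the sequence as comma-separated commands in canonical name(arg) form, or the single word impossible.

key: still facing W — the one step turns nothing
from: (2, 2) facing west
1. strafe(left, 1) → (2, 1) facing west
no rival 1-sequence matches.

strafe(left, 1)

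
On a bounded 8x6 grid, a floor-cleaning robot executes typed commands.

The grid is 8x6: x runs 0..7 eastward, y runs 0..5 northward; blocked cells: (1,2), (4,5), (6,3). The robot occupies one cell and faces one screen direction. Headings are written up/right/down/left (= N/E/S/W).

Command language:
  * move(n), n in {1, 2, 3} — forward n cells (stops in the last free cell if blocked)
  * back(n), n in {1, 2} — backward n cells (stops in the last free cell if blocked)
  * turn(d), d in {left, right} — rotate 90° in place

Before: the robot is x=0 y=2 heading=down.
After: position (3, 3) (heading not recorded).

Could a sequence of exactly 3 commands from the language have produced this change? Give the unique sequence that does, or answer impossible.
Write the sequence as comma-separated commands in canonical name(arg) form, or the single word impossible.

back(1), turn(left), move(3)

key: running move(3) before back(1) would end elsewhere — order is forced
from: x=0 y=2 heading=down
[1] after back(1): x=0 y=3 heading=down
[2] after turn(left): x=0 y=3 heading=right
[3] after move(3): x=3 y=3 heading=right
no other 3-command option fits: unique.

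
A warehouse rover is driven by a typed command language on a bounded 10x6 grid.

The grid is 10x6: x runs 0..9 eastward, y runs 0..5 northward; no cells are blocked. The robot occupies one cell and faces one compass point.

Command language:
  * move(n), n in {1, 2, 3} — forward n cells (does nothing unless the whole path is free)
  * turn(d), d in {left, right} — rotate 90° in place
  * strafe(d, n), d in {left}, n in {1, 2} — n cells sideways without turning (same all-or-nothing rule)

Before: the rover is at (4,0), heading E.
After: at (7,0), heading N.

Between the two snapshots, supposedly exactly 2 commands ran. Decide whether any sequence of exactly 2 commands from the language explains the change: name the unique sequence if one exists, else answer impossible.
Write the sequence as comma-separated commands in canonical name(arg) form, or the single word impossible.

key: position moved to (7,0) AND the heading swung to N — translation plus rotation needed
from: at (4,0), heading E
step 1 (move(3)): at (7,0), heading E
step 2 (turn(left)): at (7,0), heading N
no rival 2-sequence matches.

move(3), turn(left)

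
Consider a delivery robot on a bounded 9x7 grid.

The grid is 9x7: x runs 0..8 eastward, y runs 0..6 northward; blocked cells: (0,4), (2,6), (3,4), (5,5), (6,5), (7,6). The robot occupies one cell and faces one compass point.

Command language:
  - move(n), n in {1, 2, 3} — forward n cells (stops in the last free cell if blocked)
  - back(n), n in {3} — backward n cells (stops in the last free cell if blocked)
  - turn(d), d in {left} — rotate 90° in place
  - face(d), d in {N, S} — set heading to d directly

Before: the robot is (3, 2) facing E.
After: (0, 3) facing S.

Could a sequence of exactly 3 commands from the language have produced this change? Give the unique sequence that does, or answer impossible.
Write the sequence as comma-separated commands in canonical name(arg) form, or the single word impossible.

key: the second back(3) is stopped early by the blocked cell at (0,4)
start: (3, 2) facing E
t=1 back(3) ⇒ (0, 2) facing E
t=2 face(S) ⇒ (0, 2) facing S
t=3 back(3) ⇒ (0, 3) facing S
no rival 3-sequence matches.

back(3), face(S), back(3)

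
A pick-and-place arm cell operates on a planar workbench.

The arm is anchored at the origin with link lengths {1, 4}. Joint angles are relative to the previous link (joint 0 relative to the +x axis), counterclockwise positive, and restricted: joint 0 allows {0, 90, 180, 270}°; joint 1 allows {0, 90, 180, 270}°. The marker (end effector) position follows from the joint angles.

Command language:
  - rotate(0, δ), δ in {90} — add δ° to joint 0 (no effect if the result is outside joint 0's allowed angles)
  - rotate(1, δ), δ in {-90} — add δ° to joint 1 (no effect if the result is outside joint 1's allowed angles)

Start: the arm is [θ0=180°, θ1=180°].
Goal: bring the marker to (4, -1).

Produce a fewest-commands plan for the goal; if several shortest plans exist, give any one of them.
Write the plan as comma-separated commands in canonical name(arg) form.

start: [θ0=180°, θ1=180°]
t=1 rotate(0, 90) ⇒ [θ0=270°, θ1=180°]
t=2 rotate(1, -90) ⇒ [θ0=270°, θ1=90°]
no 1-step plan works, so 2 is optimal.

rotate(0, 90), rotate(1, -90)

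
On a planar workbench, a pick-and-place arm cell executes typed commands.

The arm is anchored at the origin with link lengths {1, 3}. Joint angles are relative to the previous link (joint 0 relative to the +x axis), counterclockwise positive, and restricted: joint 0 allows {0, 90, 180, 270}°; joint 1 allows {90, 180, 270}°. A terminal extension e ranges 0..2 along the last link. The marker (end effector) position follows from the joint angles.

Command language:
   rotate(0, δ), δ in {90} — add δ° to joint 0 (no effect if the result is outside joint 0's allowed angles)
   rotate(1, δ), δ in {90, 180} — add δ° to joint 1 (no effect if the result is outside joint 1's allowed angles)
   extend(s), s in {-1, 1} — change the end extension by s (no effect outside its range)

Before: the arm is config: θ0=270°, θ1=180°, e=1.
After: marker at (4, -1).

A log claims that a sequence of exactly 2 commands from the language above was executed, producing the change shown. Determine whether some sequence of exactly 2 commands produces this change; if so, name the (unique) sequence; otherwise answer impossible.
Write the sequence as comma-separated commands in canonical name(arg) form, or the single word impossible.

rotate(1, 90), rotate(1, 180)

key: running rotate(1, 180) before rotate(1, 90) would end elsewhere — order is forced
begin: config: θ0=270°, θ1=180°, e=1
[1] after rotate(1, 90): config: θ0=270°, θ1=270°, e=1
[2] after rotate(1, 180): config: θ0=270°, θ1=90°, e=1
uniquely the one of 25 2-step routes that fits.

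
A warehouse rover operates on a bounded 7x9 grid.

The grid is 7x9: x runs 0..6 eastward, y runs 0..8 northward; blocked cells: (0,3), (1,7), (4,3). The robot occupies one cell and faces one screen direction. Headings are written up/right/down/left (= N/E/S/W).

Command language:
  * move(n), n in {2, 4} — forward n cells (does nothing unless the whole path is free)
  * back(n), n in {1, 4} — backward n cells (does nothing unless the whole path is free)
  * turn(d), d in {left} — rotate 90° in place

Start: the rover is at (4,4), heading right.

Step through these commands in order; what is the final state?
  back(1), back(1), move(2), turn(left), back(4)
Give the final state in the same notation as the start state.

t0: at (4,4), heading right
t=1 back(1) ⇒ at (3,4), heading right
t=2 back(1) ⇒ at (2,4), heading right
t=3 move(2) ⇒ at (4,4), heading right
t=4 turn(left) ⇒ at (4,4), heading up
t=5 back(4) ⇒ at (4,4), heading up

at (4,4), heading up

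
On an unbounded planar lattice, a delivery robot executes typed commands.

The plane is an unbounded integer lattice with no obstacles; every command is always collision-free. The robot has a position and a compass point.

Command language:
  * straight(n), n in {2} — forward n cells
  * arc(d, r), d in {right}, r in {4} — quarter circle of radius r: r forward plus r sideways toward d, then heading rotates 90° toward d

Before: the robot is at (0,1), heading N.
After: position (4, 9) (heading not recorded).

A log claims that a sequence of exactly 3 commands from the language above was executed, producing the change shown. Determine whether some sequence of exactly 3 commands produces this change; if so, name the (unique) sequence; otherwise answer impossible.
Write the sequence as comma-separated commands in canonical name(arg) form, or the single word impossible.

straight(2), straight(2), arc(right, 4)

key: order matters: swapping straight(2) and arc(right, 4) lands elsewhere
t0: at (0,1), heading N
step 1 (straight(2)): at (0,3), heading N
step 2 (straight(2)): at (0,5), heading N
step 3 (arc(right, 4)): at (4,9), heading E
all 8 alternatives checked — unique.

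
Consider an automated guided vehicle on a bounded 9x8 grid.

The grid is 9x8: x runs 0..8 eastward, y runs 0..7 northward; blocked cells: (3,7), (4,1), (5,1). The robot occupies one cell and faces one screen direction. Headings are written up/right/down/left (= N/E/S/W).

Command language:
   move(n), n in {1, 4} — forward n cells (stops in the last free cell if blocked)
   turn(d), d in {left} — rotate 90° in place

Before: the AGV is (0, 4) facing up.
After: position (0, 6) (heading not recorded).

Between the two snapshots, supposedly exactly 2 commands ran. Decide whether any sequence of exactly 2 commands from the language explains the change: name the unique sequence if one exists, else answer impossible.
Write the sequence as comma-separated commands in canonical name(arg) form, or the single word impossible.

start: (0, 4) facing up
step 1 (move(1)): (0, 5) facing up
step 2 (move(1)): (0, 6) facing up
all 9 alternatives checked — unique.

move(1), move(1)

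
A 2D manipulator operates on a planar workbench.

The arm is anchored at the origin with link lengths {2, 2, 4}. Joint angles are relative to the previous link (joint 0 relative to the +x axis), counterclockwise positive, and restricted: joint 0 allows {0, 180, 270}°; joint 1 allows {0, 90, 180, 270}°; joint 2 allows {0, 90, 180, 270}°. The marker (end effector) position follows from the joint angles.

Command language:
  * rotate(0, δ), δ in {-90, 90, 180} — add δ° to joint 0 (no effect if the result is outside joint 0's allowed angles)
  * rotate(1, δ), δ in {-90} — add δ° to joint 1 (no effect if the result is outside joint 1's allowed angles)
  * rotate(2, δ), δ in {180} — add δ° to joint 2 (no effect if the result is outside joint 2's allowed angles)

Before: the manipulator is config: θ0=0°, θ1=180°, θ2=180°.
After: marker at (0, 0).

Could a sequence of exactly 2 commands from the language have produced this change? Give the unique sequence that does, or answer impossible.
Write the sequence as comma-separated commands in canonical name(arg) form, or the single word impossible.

from: config: θ0=0°, θ1=180°, θ2=180°
[1] after rotate(1, -90): config: θ0=0°, θ1=90°, θ2=180°
[2] after rotate(1, -90): config: θ0=0°, θ1=0°, θ2=180°
all 25 alternatives checked — unique.

rotate(1, -90), rotate(1, -90)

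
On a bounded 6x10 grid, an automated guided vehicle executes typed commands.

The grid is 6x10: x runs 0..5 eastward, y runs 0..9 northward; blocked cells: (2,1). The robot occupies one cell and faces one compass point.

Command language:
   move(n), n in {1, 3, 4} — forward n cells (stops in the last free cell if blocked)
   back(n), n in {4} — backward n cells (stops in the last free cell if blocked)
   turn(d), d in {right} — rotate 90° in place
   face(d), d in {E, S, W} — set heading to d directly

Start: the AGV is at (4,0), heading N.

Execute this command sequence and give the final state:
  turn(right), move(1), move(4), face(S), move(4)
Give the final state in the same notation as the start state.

begin: at (4,0), heading N
1. turn(right) → at (4,0), heading E
2. move(1) → at (5,0), heading E
3. move(4) → at (5,0), heading E
4. face(S) → at (5,0), heading S
5. move(4) → at (5,0), heading S

at (5,0), heading S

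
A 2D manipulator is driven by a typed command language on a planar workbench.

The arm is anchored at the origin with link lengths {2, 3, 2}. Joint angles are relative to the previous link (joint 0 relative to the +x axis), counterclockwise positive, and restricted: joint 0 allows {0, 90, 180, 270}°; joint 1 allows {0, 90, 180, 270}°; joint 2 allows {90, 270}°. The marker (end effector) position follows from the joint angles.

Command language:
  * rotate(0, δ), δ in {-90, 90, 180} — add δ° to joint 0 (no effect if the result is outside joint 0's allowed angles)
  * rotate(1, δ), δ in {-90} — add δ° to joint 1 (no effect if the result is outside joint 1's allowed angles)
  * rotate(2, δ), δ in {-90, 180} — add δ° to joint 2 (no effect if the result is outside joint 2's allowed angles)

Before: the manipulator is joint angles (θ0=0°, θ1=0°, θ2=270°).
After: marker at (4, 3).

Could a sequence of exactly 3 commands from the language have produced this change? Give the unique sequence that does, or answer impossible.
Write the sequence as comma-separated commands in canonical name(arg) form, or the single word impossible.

from: joint angles (θ0=0°, θ1=0°, θ2=270°)
1. rotate(1, -90) → joint angles (θ0=0°, θ1=270°, θ2=270°)
2. rotate(1, -90) → joint angles (θ0=0°, θ1=180°, θ2=270°)
3. rotate(1, -90) → joint angles (θ0=0°, θ1=90°, θ2=270°)
uniquely the one of 216 3-step routes that fits.

rotate(1, -90), rotate(1, -90), rotate(1, -90)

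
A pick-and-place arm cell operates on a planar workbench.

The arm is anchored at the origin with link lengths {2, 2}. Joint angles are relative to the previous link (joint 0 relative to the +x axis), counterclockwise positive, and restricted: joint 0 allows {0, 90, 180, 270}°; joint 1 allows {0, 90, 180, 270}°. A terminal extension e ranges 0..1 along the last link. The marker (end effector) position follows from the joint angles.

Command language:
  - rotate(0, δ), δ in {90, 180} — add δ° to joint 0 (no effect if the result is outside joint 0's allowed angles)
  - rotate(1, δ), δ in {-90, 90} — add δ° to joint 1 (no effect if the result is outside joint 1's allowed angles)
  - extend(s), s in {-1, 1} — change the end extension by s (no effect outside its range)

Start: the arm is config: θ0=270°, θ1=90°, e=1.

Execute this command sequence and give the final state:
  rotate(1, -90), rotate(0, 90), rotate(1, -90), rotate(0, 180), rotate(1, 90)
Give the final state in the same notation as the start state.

t0: config: θ0=270°, θ1=90°, e=1
step 1 (rotate(1, -90)): config: θ0=270°, θ1=0°, e=1
step 2 (rotate(0, 90)): config: θ0=0°, θ1=0°, e=1
step 3 (rotate(1, -90)): config: θ0=0°, θ1=270°, e=1
step 4 (rotate(0, 180)): config: θ0=180°, θ1=270°, e=1
step 5 (rotate(1, 90)): config: θ0=180°, θ1=0°, e=1

config: θ0=180°, θ1=0°, e=1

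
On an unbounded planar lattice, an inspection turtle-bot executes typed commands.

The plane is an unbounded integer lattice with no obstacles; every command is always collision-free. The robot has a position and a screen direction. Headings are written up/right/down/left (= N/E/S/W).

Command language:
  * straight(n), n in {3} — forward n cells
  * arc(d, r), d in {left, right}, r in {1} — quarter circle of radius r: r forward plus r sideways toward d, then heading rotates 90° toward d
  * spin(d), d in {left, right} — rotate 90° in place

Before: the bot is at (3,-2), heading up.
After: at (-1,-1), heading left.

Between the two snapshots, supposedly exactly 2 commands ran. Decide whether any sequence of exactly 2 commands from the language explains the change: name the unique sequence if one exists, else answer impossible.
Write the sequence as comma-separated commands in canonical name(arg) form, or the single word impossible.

key: position moved to (-1,-1) AND the heading swung to W — translation plus rotation needed
initial: at (3,-2), heading up
1. arc(left, 1) → at (2,-1), heading left
2. straight(3) → at (-1,-1), heading left
no other 2-command option fits: unique.

arc(left, 1), straight(3)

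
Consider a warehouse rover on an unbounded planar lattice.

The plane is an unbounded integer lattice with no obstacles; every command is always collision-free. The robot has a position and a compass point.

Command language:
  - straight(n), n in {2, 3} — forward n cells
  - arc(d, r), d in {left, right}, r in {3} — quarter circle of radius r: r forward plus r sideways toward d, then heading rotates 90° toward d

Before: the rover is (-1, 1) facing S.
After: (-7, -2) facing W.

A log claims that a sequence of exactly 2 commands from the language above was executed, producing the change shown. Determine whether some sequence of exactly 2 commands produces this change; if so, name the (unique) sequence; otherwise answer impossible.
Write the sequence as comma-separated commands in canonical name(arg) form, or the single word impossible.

arc(right, 3), straight(3)

key: order matters: swapping arc(right, 3) and straight(3) lands elsewhere
begin: (-1, 1) facing S
[1] after arc(right, 3): (-4, -2) facing W
[2] after straight(3): (-7, -2) facing W
no other 2-command option fits: unique.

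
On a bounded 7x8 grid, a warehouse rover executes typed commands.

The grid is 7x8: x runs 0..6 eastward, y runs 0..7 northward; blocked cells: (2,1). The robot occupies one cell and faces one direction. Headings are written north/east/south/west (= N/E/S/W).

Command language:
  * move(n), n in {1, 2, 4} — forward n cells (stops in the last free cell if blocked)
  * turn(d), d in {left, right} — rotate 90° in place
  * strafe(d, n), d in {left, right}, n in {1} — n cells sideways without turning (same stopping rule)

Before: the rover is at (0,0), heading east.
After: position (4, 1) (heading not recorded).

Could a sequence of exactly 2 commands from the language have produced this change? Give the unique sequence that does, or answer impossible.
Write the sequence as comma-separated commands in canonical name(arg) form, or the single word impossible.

key: order matters: swapping move(4) and strafe(left, 1) lands elsewhere
t0: at (0,0), heading east
step 1 (move(4)): at (4,0), heading east
step 2 (strafe(left, 1)): at (4,1), heading east
all 49 alternatives checked — unique.

move(4), strafe(left, 1)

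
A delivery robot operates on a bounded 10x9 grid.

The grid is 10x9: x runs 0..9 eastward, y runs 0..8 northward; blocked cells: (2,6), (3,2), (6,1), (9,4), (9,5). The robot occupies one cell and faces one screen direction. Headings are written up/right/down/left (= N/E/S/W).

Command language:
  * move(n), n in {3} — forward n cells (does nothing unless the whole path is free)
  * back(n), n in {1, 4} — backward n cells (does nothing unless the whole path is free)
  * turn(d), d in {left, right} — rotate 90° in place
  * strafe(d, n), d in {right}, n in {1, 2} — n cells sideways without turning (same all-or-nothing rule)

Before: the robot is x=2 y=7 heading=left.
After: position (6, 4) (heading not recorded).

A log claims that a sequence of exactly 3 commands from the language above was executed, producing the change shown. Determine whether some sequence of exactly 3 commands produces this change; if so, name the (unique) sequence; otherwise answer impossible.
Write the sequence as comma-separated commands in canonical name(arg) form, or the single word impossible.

back(4), turn(left), move(3)

key: order matters: swapping back(4) and move(3) lands elsewhere
start: x=2 y=7 heading=left
t=1 back(4) ⇒ x=6 y=7 heading=left
t=2 turn(left) ⇒ x=6 y=7 heading=down
t=3 move(3) ⇒ x=6 y=4 heading=down
uniquely the one of 343 3-step routes that fits.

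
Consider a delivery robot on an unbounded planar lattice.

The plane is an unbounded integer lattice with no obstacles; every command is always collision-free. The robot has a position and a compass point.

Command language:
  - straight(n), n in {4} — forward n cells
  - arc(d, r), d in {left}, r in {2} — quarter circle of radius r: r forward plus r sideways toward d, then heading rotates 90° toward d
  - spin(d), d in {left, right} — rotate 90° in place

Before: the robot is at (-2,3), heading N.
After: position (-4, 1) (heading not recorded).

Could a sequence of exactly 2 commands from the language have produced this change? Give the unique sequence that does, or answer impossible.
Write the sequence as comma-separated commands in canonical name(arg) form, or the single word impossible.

key: order matters: swapping spin(left) and arc(left, 2) lands elsewhere
from: at (-2,3), heading N
[1] after spin(left): at (-2,3), heading W
[2] after arc(left, 2): at (-4,1), heading S
uniquely the one of 16 2-step routes that fits.

spin(left), arc(left, 2)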